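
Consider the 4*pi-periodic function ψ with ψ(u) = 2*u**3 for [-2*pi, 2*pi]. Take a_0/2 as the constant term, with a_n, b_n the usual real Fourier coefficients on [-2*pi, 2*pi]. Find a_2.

a_2 = (1/(2*pi)) ∫_{-2*pi}^{2*pi} ψ(u) cos(u) du.
ψ is odd and cos(u) is even, so the integrand is odd over a symmetric interval and the integral vanishes.

0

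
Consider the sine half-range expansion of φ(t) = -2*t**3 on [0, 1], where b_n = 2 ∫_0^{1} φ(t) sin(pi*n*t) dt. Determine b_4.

b_4 = 2 ∫_0^{1} (-2*t**3) sin(4*pi*t) dt.
Integrating by parts three times (tabular method), an antiderivative of (-2*t**3) sin(4*pi*t) is t**3*cos(4*pi*t)/(2*pi) - 3*t**2*sin(4*pi*t)/(8*pi**2) - 3*t*cos(4*pi*t)/(16*pi**3) + 3*sin(4*pi*t)/(64*pi**4); evaluating from 0 to 1: ∫_{0}^{1} (-2*t**3) sin(4*pi*t) dt = ((-3 + 8*pi**2)/(16*pi**3)) - (0) = (-3 + 8*pi**2)/(16*pi**3).
Hence b_4 = 2·((-3 + 8*pi**2)/(16*pi**3)) = (-3/8 + pi**2)/pi**3.

(-3/8 + pi**2)/pi**3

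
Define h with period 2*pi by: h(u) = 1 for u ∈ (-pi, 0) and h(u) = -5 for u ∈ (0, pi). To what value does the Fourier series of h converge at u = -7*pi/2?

-5

u = -7*pi/2 differs from u = pi/2 by -2 full period(s), and the series is 2*pi-periodic.
h is continuous at u = pi/2 with value -5, so the series converges to -5 there.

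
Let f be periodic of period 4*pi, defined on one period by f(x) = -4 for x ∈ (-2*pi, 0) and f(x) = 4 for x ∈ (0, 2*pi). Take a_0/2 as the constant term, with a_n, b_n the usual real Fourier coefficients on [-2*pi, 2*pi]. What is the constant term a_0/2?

a_0 = (1/(2*pi)) ∫_{-2*pi}^{2*pi} f(x) dx = (1/(2*pi)) · (0) = 0.
So the constant term a_0/2 = 0.

0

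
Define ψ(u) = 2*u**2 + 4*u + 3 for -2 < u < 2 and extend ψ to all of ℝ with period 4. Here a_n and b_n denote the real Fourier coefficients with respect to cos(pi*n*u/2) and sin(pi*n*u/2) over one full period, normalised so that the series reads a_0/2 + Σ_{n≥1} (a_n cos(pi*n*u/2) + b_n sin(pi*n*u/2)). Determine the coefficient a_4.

a_4 = 1/2 ∫_{-2}^{2} ψ(u) cos(2*pi*u) du.
Integrating by parts twice (tabular method), an antiderivative of (2*u**2 + 4*u + 3) cos(2*pi*u) is u**2*sin(2*pi*u)/pi + 2*u*sin(2*pi*u)/pi + u*cos(2*pi*u)/pi**2 - sin(2*pi*u)/(2*pi**3) + 3*sin(2*pi*u)/(2*pi) + cos(2*pi*u)/pi**2; evaluating from -2 to 2: ∫_{-2}^{2} (2*u**2 + 4*u + 3) cos(2*pi*u) du = (3/pi**2) - (-1/pi**2) = 4/pi**2.
Hence a_4 = (1/2)·(4/pi**2) = 2/pi**2.

2/pi**2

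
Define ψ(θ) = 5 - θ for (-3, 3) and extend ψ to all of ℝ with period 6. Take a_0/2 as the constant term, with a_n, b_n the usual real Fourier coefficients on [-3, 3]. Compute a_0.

a_0 = 1/3 ∫_{-3}^{3} ψ(θ) dθ = 1/3 · (30) = 10.

10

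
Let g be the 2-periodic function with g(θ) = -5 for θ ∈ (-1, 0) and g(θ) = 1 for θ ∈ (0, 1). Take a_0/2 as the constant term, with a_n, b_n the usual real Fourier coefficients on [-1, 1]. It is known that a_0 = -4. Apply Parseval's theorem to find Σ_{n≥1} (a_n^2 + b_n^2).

Parseval: a_0^2/2 + Σ_{n≥1} (a_n^2+b_n^2) = ∫_{-1}^{1} g(θ)^2 dθ = 26.
Subtract a_0^2/2 = 8: Σ (a_n^2+b_n^2) = 18.

18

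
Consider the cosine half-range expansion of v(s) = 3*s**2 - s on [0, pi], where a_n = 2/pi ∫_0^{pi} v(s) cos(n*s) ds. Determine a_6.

1/3

a_6 = 2/pi ∫_0^{pi} (3*s**2 - s) cos(6*s) ds.
Integrating by parts twice (tabular method), an antiderivative of (3*s**2 - s) cos(6*s) is s**2*sin(6*s)/2 - s*sin(6*s)/6 + s*cos(6*s)/6 - sin(6*s)/36 - cos(6*s)/36; evaluating from 0 to pi: ∫_{0}^{pi} (3*s**2 - s) cos(6*s) ds = (-1/36 + pi/6) - (-1/36) = pi/6.
Hence a_6 = (2/pi)·(pi/6) = 1/3.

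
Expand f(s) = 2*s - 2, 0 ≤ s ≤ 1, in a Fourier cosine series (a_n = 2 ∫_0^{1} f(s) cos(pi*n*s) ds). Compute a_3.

-8/(9*pi**2)

a_3 = 2 ∫_0^{1} (2*s - 2) cos(3*pi*s) ds.
Integrating by parts (boundary term plus one more integral), an antiderivative of (2*s - 2) cos(3*pi*s) is 2*s*sin(3*pi*s)/(3*pi) - 2*sin(3*pi*s)/(3*pi) + 2*cos(3*pi*s)/(9*pi**2); evaluating from 0 to 1: ∫_{0}^{1} (2*s - 2) cos(3*pi*s) ds = (-2/(9*pi**2)) - (2/(9*pi**2)) = -4/(9*pi**2).
Hence a_3 = 2·(-4/(9*pi**2)) = -8/(9*pi**2).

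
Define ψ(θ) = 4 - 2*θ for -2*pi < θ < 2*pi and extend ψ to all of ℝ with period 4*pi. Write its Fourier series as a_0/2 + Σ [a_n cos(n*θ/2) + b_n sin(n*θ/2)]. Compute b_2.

4

b_2 = (1/(2*pi)) ∫_{-2*pi}^{2*pi} ψ(θ) sin(θ) dθ.
Integrating by parts (boundary term plus one more integral), an antiderivative of (4 - 2*θ) sin(θ) is 2*θ*cos(θ) - 2*sin(θ) - 4*cos(θ); evaluating from -2*pi to 2*pi: ∫_{-2*pi}^{2*pi} (4 - 2*θ) sin(θ) dθ = (-4 + 4*pi) - (-4*pi - 4) = 8*pi.
Hence b_2 = (1/(2*pi))·(8*pi) = 4.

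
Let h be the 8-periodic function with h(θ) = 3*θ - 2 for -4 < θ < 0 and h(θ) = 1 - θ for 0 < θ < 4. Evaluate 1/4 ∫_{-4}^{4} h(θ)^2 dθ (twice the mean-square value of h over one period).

1/4 ∫_{-4}^{4} h(θ)^2 dθ = 1/4 · (940/3) = 235/3.

235/3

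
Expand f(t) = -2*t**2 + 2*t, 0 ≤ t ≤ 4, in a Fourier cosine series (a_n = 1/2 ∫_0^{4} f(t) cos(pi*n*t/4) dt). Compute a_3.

a_3 = 1/2 ∫_0^{4} (-2*t**2 + 2*t) cos(3*pi*t/4) dt.
Integrating by parts twice (tabular method), an antiderivative of (-2*t**2 + 2*t) cos(3*pi*t/4) is -8*t**2*sin(3*pi*t/4)/(3*pi) + 8*t*sin(3*pi*t/4)/(3*pi) - 64*t*cos(3*pi*t/4)/(9*pi**2) + 256*sin(3*pi*t/4)/(27*pi**3) + 32*cos(3*pi*t/4)/(9*pi**2); evaluating from 0 to 4: ∫_{0}^{4} (-2*t**2 + 2*t) cos(3*pi*t/4) dt = (224/(9*pi**2)) - (32/(9*pi**2)) = 64/(3*pi**2).
Hence a_3 = (1/2)·(64/(3*pi**2)) = 32/(3*pi**2).

32/(3*pi**2)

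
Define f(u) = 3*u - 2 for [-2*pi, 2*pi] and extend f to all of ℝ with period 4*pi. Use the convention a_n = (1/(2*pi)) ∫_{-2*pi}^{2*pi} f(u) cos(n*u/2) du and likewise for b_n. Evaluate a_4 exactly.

0

a_4 = (1/(2*pi)) ∫_{-2*pi}^{2*pi} f(u) cos(2*u) du.
Integrating by parts (boundary term plus one more integral), an antiderivative of (3*u - 2) cos(2*u) is 3*u*sin(2*u)/2 - sin(2*u) + 3*cos(2*u)/4; evaluating from -2*pi to 2*pi: ∫_{-2*pi}^{2*pi} (3*u - 2) cos(2*u) du = (3/4) - (3/4) = 0.
Hence a_4 = (1/(2*pi))·(0) = 0.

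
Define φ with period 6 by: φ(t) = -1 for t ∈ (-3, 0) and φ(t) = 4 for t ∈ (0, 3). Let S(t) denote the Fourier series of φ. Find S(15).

t = 15 differs from t = 3 by 2 full period(s), and the series is 6-periodic.
At t = 3 the one-sided limits are φ(3^-) = 4 and φ(3^+) = -1.
By Dirichlet's theorem the series converges to their average, [(4) + (-1)]/2 = 3/2.

3/2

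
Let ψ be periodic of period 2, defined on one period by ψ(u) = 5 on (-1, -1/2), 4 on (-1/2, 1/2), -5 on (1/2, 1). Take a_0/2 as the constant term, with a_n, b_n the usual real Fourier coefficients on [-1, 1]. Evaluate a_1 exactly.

8/pi

a_1 = ∫_{-1}^{1} ψ(u) cos(pi*u) du.
Split the integral at the breakpoints.
Directly, an antiderivative of (5) cos(pi*u) is 5*sin(pi*u)/pi; evaluating from -1 to -1/2: ∫_{-1}^{-1/2} (5) cos(pi*u) du = (-5/pi) - (0) = -5/pi.
Directly, an antiderivative of (4) cos(pi*u) is 4*sin(pi*u)/pi; evaluating from -1/2 to 1/2: ∫_{-1/2}^{1/2} (4) cos(pi*u) du = (4/pi) - (-4/pi) = 8/pi.
Directly, an antiderivative of (-5) cos(pi*u) is -5*sin(pi*u)/pi; evaluating from 1/2 to 1: ∫_{1/2}^{1} (-5) cos(pi*u) du = (0) - (-5/pi) = 5/pi.
Summing the pieces gives a_1 = 8/pi.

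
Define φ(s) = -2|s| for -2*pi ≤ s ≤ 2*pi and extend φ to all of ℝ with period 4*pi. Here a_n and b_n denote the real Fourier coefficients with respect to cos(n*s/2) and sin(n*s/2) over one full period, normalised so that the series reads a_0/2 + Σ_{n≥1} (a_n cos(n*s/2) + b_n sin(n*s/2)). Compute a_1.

16/pi

a_1 = (1/(2*pi)) ∫_{-2*pi}^{2*pi} φ(s) cos(s/2) ds.
φ is even and cos(s/2) is even, so the integrand is even and a_1 = 1/pi ∫_0^{2*pi} φ(s) cos(s/2) ds.
Integrating by parts (boundary term plus one more integral), an antiderivative of (-2*s) cos(s/2) is -4*s*sin(s/2) - 8*cos(s/2); evaluating from 0 to 2*pi: ∫_{0}^{2*pi} (-2*s) cos(s/2) ds = (8) - (-8) = 16.
Hence a_1 = (1/pi)·(16) = 16/pi.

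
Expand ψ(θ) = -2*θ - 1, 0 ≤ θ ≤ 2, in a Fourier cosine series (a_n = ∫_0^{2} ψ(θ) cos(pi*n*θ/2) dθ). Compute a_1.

16/pi**2

a_1 = ∫_0^{2} (-2*θ - 1) cos(pi*θ/2) dθ.
Integrating by parts (boundary term plus one more integral), an antiderivative of (-2*θ - 1) cos(pi*θ/2) is -4*θ*sin(pi*θ/2)/pi - 2*sin(pi*θ/2)/pi - 8*cos(pi*θ/2)/pi**2; evaluating from 0 to 2: ∫_{0}^{2} (-2*θ - 1) cos(pi*θ/2) dθ = (8/pi**2) - (-8/pi**2) = 16/pi**2.
Hence a_1 = 16/pi**2.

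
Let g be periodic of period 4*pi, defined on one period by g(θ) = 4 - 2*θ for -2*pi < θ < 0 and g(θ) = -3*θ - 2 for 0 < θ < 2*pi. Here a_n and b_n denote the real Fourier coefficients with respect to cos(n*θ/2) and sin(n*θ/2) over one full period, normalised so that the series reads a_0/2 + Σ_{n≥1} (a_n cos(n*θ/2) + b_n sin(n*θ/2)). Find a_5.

4/(25*pi)

a_5 = (1/(2*pi)) ∫_{-2*pi}^{2*pi} g(θ) cos(5*θ/2) dθ.
Split the integral at the breakpoints.
Integrating by parts (boundary term plus one more integral), an antiderivative of (4 - 2*θ) cos(5*θ/2) is -4*θ*sin(5*θ/2)/5 + 8*sin(5*θ/2)/5 - 8*cos(5*θ/2)/25; evaluating from -2*pi to 0: ∫_{-2*pi}^{0} (4 - 2*θ) cos(5*θ/2) dθ = (-8/25) - (8/25) = -16/25.
Integrating by parts (boundary term plus one more integral), an antiderivative of (-3*θ - 2) cos(5*θ/2) is -6*θ*sin(5*θ/2)/5 - 4*sin(5*θ/2)/5 - 12*cos(5*θ/2)/25; evaluating from 0 to 2*pi: ∫_{0}^{2*pi} (-3*θ - 2) cos(5*θ/2) dθ = (12/25) - (-12/25) = 24/25.
Summing the pieces and multiplying by (1/(2*pi)) gives a_5 = 4/(25*pi).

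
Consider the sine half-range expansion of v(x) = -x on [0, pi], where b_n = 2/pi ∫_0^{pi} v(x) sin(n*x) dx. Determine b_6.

b_6 = 2/pi ∫_0^{pi} (-x) sin(6*x) dx.
Integrating by parts (boundary term plus one more integral), an antiderivative of (-x) sin(6*x) is x*cos(6*x)/6 - sin(6*x)/36; evaluating from 0 to pi: ∫_{0}^{pi} (-x) sin(6*x) dx = (pi/6) - (0) = pi/6.
Hence b_6 = (2/pi)·(pi/6) = 1/3.

1/3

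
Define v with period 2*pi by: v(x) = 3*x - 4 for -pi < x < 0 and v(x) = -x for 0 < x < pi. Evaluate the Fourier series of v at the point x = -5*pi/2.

-3*pi/2 - 4

x = -5*pi/2 differs from x = -pi/2 by -1 full period(s), and the series is 2*pi-periodic.
v is continuous at x = -pi/2 with value -3*pi/2 - 4, so the series converges to -3*pi/2 - 4 there.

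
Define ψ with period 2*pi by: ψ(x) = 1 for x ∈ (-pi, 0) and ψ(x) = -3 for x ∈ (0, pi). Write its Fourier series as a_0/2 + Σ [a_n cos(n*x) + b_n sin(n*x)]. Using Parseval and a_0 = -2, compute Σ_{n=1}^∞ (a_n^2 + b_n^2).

Parseval: a_0^2/2 + Σ_{n≥1} (a_n^2+b_n^2) = 1/pi ∫_{-pi}^{pi} ψ(x)^2 dx = 10.
Subtract a_0^2/2 = 2: Σ (a_n^2+b_n^2) = 8.

8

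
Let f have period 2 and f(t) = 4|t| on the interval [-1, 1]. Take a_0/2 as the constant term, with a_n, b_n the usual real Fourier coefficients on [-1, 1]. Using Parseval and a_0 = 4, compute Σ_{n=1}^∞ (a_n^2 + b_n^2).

8/3

Parseval: a_0^2/2 + Σ_{n≥1} (a_n^2+b_n^2) = ∫_{-1}^{1} f(t)^2 dt = 32/3.
Subtract a_0^2/2 = 8: Σ (a_n^2+b_n^2) = 8/3.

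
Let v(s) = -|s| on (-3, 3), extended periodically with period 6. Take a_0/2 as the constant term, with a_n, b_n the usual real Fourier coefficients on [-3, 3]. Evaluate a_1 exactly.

12/pi**2

a_1 = 1/3 ∫_{-3}^{3} v(s) cos(pi*s/3) ds.
v is even and cos(pi*s/3) is even, so the integrand is even and a_1 = 2/3 ∫_0^{3} v(s) cos(pi*s/3) ds.
Integrating by parts (boundary term plus one more integral), an antiderivative of (-s) cos(pi*s/3) is -3*s*sin(pi*s/3)/pi - 9*cos(pi*s/3)/pi**2; evaluating from 0 to 3: ∫_{0}^{3} (-s) cos(pi*s/3) ds = (9/pi**2) - (-9/pi**2) = 18/pi**2.
Hence a_1 = (2/3)·(18/pi**2) = 12/pi**2.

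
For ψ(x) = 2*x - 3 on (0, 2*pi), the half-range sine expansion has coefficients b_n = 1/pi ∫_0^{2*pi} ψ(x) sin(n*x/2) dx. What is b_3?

b_3 = 1/pi ∫_0^{2*pi} (2*x - 3) sin(3*x/2) dx.
Integrating by parts (boundary term plus one more integral), an antiderivative of (2*x - 3) sin(3*x/2) is -4*x*cos(3*x/2)/3 + 8*sin(3*x/2)/9 + 2*cos(3*x/2); evaluating from 0 to 2*pi: ∫_{0}^{2*pi} (2*x - 3) sin(3*x/2) dx = (-2 + 8*pi/3) - (2) = -4 + 8*pi/3.
Hence b_3 = (1/pi)·(-4 + 8*pi/3) = 8/3 - 4/pi.

8/3 - 4/pi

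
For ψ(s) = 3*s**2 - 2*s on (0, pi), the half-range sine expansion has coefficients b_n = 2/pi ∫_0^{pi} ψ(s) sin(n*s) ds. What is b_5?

2*(-50*pi - 12 + 75*pi**2)/(125*pi)

b_5 = 2/pi ∫_0^{pi} (3*s**2 - 2*s) sin(5*s) ds.
Integrating by parts twice (tabular method), an antiderivative of (3*s**2 - 2*s) sin(5*s) is -3*s**2*cos(5*s)/5 + 6*s*sin(5*s)/25 + 2*s*cos(5*s)/5 - 2*sin(5*s)/25 + 6*cos(5*s)/125; evaluating from 0 to pi: ∫_{0}^{pi} (3*s**2 - 2*s) sin(5*s) ds = (-2*pi/5 - 6/125 + 3*pi**2/5) - (6/125) = -2*pi/5 - 12/125 + 3*pi**2/5.
Hence b_5 = (2/pi)·(-2*pi/5 - 12/125 + 3*pi**2/5) = 2*(-50*pi - 12 + 75*pi**2)/(125*pi).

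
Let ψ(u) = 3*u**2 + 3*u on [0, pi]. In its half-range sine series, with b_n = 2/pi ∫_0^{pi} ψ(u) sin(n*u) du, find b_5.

b_5 = 2/pi ∫_0^{pi} (3*u**2 + 3*u) sin(5*u) du.
Integrating by parts twice (tabular method), an antiderivative of (3*u**2 + 3*u) sin(5*u) is -3*u**2*cos(5*u)/5 + 6*u*sin(5*u)/25 - 3*u*cos(5*u)/5 + 3*sin(5*u)/25 + 6*cos(5*u)/125; evaluating from 0 to pi: ∫_{0}^{pi} (3*u**2 + 3*u) sin(5*u) du = (-6/125 + 3*pi/5 + 3*pi**2/5) - (6/125) = -12/125 + 3*pi/5 + 3*pi**2/5.
Hence b_5 = (2/pi)·(-12/125 + 3*pi/5 + 3*pi**2/5) = 6*(-4 + 25*pi + 25*pi**2)/(125*pi).

6*(-4 + 25*pi + 25*pi**2)/(125*pi)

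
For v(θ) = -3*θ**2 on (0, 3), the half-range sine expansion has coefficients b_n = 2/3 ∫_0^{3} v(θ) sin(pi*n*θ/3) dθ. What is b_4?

b_4 = 2/3 ∫_0^{3} (-3*θ**2) sin(4*pi*θ/3) dθ.
Integrating by parts twice (tabular method), an antiderivative of (-3*θ**2) sin(4*pi*θ/3) is 9*θ**2*cos(4*pi*θ/3)/(4*pi) - 27*θ*sin(4*pi*θ/3)/(8*pi**2) - 81*cos(4*pi*θ/3)/(32*pi**3); evaluating from 0 to 3: ∫_{0}^{3} (-3*θ**2) sin(4*pi*θ/3) dθ = (81*(-1 + 8*pi**2)/(32*pi**3)) - (-81/(32*pi**3)) = 81/(4*pi).
Hence b_4 = (2/3)·(81/(4*pi)) = 27/(2*pi).

27/(2*pi)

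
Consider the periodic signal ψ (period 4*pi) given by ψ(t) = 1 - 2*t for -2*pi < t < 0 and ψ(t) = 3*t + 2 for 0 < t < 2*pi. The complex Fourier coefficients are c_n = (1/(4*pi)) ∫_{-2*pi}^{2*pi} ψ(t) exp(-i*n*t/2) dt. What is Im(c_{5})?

(-pi - 1)/(5*pi)

Since ψ is real-valued, Im(c_{5}) = -(1/(4*pi)) ∫_{-2*pi}^{2*pi} ψ(t) sin(5*t/2) dt = -b_{5}/2.
Split the integral at the breakpoints.
Integrating by parts (boundary term plus one more integral), an antiderivative of (1 - 2*t) sin(5*t/2) is 4*t*cos(5*t/2)/5 - 8*sin(5*t/2)/25 - 2*cos(5*t/2)/5; evaluating from -2*pi to 0: ∫_{-2*pi}^{0} (1 - 2*t) sin(5*t/2) dt = (-2/5) - (2/5 + 8*pi/5) = -8*pi/5 - 4/5.
Integrating by parts (boundary term plus one more integral), an antiderivative of (3*t + 2) sin(5*t/2) is -6*t*cos(5*t/2)/5 + 12*sin(5*t/2)/25 - 4*cos(5*t/2)/5; evaluating from 0 to 2*pi: ∫_{0}^{2*pi} (3*t + 2) sin(5*t/2) dt = (4/5 + 12*pi/5) - (-4/5) = 8/5 + 12*pi/5.
So ∫_{-2*pi}^{2*pi} ψ(t) sin(5*t/2) dt = 4/5 + 4*pi/5.
Hence Im(c_{5}) = (-1/(4*pi))·(4/5 + 4*pi/5) = (-pi - 1)/(5*pi).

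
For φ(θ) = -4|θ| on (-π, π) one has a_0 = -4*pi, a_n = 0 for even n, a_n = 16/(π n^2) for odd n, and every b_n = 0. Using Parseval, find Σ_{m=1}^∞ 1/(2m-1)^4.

Parseval: a_0^2/2 + Σ a_n^2 = (1/π) ∫_{-π}^{π} φ(θ)^2 dθ = 32*pi**2/3.
Subtract a_0^2/2 = 8*pi**2: Σ a_n^2 = 8*pi**2/3.
Only odd n contribute, with a_n^2 = 256/(π^2 n^4), so Σ_{m≥1} 1/(2m-1)^4 = π^2·(8*pi**2/3)/256 = pi**4/96.

pi**4/96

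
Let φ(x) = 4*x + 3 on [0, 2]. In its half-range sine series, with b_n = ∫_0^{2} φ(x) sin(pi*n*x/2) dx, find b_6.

-8/(3*pi)

b_6 = ∫_0^{2} (4*x + 3) sin(3*pi*x) dx.
Integrating by parts (boundary term plus one more integral), an antiderivative of (4*x + 3) sin(3*pi*x) is -4*x*cos(3*pi*x)/(3*pi) + 4*sin(3*pi*x)/(9*pi**2) - cos(3*pi*x)/pi; evaluating from 0 to 2: ∫_{0}^{2} (4*x + 3) sin(3*pi*x) dx = (-11/(3*pi)) - (-1/pi) = -8/(3*pi).
Hence b_6 = -8/(3*pi).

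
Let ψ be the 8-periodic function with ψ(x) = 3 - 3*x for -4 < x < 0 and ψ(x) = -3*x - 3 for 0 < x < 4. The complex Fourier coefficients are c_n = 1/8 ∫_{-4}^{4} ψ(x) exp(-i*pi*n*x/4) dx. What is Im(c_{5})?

Since ψ is real-valued, Im(c_{5}) = -1/8 ∫_{-4}^{4} ψ(x) sin(5*pi*x/4) dx = -b_{5}/2.
ψ is odd and sin(5*pi*x/4) is odd, so the integrand is even: ∫_{-4}^{4} ψ(x) sin(5*pi*x/4) dx = 2∫_0^{4} ψ(x) sin(5*pi*x/4) dx.
Integrating by parts (boundary term plus one more integral), an antiderivative of (-3*x - 3) sin(5*pi*x/4) is 12*x*cos(5*pi*x/4)/(5*pi) - 48*sin(5*pi*x/4)/(25*pi**2) + 12*cos(5*pi*x/4)/(5*pi); evaluating from 0 to 4: ∫_{0}^{4} (-3*x - 3) sin(5*pi*x/4) dx = (-12/pi) - (12/(5*pi)) = -72/(5*pi).
So ∫_{-4}^{4} ψ(x) sin(5*pi*x/4) dx = -144/(5*pi).
Hence Im(c_{5}) = (-1/8)·(-144/(5*pi)) = 18/(5*pi).

18/(5*pi)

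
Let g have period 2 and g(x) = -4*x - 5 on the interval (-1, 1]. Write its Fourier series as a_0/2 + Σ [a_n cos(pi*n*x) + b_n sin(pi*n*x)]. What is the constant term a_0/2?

-5

a_0 = ∫_{-1}^{1} g(x) dx = -10.
So the constant term a_0/2 = -5.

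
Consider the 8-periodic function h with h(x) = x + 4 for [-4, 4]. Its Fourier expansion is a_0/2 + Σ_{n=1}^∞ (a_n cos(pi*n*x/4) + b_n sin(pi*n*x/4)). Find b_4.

b_4 = 1/4 ∫_{-4}^{4} h(x) sin(pi*x) dx.
Integrating by parts (boundary term plus one more integral), an antiderivative of (x + 4) sin(pi*x) is -x*cos(pi*x)/pi + sin(pi*x)/pi**2 - 4*cos(pi*x)/pi; evaluating from -4 to 4: ∫_{-4}^{4} (x + 4) sin(pi*x) dx = (-8/pi) - (0) = -8/pi.
Hence b_4 = (1/4)·(-8/pi) = -2/pi.

-2/pi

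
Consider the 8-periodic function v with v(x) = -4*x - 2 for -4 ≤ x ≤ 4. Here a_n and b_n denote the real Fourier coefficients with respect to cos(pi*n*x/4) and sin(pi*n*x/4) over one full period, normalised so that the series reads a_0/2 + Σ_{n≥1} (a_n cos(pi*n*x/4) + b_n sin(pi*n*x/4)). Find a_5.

a_5 = 1/4 ∫_{-4}^{4} v(x) cos(5*pi*x/4) dx.
Integrating by parts (boundary term plus one more integral), an antiderivative of (-4*x - 2) cos(5*pi*x/4) is -16*x*sin(5*pi*x/4)/(5*pi) - 8*sin(5*pi*x/4)/(5*pi) - 64*cos(5*pi*x/4)/(25*pi**2); evaluating from -4 to 4: ∫_{-4}^{4} (-4*x - 2) cos(5*pi*x/4) dx = (64/(25*pi**2)) - (64/(25*pi**2)) = 0.
Hence a_5 = (1/4)·(0) = 0.

0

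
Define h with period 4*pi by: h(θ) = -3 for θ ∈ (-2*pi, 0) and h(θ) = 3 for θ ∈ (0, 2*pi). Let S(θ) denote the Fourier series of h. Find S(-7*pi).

θ = -7*pi differs from θ = pi by -2 full period(s), and the series is 4*pi-periodic.
h is continuous at θ = pi with value 3, so the series converges to 3 there.

3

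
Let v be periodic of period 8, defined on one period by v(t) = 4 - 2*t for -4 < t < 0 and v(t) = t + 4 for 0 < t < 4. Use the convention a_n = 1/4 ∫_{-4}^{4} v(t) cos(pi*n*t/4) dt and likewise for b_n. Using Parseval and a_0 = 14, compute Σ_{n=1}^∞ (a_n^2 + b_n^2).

Parseval: a_0^2/2 + Σ_{n≥1} (a_n^2+b_n^2) = 1/4 ∫_{-4}^{4} v(t)^2 dt = 320/3.
Subtract a_0^2/2 = 98: Σ (a_n^2+b_n^2) = 26/3.

26/3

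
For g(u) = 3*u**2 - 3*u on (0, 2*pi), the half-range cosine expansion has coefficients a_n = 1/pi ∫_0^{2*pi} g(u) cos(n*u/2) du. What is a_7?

24*(1 - 2*pi)/(49*pi)

a_7 = 1/pi ∫_0^{2*pi} (3*u**2 - 3*u) cos(7*u/2) du.
Integrating by parts twice (tabular method), an antiderivative of (3*u**2 - 3*u) cos(7*u/2) is 6*u**2*sin(7*u/2)/7 - 6*u*sin(7*u/2)/7 + 24*u*cos(7*u/2)/49 - 48*sin(7*u/2)/343 - 12*cos(7*u/2)/49; evaluating from 0 to 2*pi: ∫_{0}^{2*pi} (3*u**2 - 3*u) cos(7*u/2) du = (12/49 - 48*pi/49) - (-12/49) = 24/49 - 48*pi/49.
Hence a_7 = (1/pi)·(24/49 - 48*pi/49) = 24*(1 - 2*pi)/(49*pi).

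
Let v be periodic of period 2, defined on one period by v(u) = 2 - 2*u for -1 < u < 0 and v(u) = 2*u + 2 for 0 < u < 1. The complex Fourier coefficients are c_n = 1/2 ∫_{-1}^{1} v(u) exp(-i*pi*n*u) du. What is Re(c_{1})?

-4/pi**2

Since v is real-valued, Re(c_{1}) = 1/2 ∫_{-1}^{1} v(u) cos(pi*u) du = a_{1}/2.
v is even and cos(pi*u) is even, so the integrand is even: ∫_{-1}^{1} v(u) cos(pi*u) du = 2∫_0^{1} v(u) cos(pi*u) du.
Integrating by parts (boundary term plus one more integral), an antiderivative of (2*u + 2) cos(pi*u) is 2*u*sin(pi*u)/pi + 2*sin(pi*u)/pi + 2*cos(pi*u)/pi**2; evaluating from 0 to 1: ∫_{0}^{1} (2*u + 2) cos(pi*u) du = (-2/pi**2) - (2/pi**2) = -4/pi**2.
So ∫_{-1}^{1} v(u) cos(pi*u) du = -8/pi**2.
Hence Re(c_{1}) = (1/2)·(-8/pi**2) = -4/pi**2.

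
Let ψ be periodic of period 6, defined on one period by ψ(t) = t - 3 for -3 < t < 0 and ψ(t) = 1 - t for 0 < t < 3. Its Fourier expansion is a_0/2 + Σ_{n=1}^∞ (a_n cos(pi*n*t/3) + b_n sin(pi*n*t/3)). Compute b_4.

b_4 = 1/3 ∫_{-3}^{3} ψ(t) sin(4*pi*t/3) dt.
Split the integral at the breakpoints.
Integrating by parts (boundary term plus one more integral), an antiderivative of (t - 3) sin(4*pi*t/3) is -3*t*cos(4*pi*t/3)/(4*pi) + 9*sin(4*pi*t/3)/(16*pi**2) + 9*cos(4*pi*t/3)/(4*pi); evaluating from -3 to 0: ∫_{-3}^{0} (t - 3) sin(4*pi*t/3) dt = (9/(4*pi)) - (9/(2*pi)) = -9/(4*pi).
Integrating by parts (boundary term plus one more integral), an antiderivative of (1 - t) sin(4*pi*t/3) is 3*t*cos(4*pi*t/3)/(4*pi) - 9*sin(4*pi*t/3)/(16*pi**2) - 3*cos(4*pi*t/3)/(4*pi); evaluating from 0 to 3: ∫_{0}^{3} (1 - t) sin(4*pi*t/3) dt = (3/(2*pi)) - (-3/(4*pi)) = 9/(4*pi).
Summing the pieces and multiplying by (1/3) gives b_4 = 0.

0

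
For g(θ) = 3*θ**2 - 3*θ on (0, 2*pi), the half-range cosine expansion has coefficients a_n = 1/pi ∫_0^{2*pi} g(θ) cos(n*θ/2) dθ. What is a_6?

a_6 = 1/pi ∫_0^{2*pi} (3*θ**2 - 3*θ) cos(3*θ) dθ.
Integrating by parts twice (tabular method), an antiderivative of (3*θ**2 - 3*θ) cos(3*θ) is θ**2*sin(3*θ) - θ*sin(3*θ) + 2*θ*cos(3*θ)/3 - 2*sin(3*θ)/9 - cos(3*θ)/3; evaluating from 0 to 2*pi: ∫_{0}^{2*pi} (3*θ**2 - 3*θ) cos(3*θ) dθ = (-1/3 + 4*pi/3) - (-1/3) = 4*pi/3.
Hence a_6 = (1/pi)·(4*pi/3) = 4/3.

4/3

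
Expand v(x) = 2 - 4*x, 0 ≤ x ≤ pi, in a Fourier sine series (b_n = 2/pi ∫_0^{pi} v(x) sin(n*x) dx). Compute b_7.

8*(1 - pi)/(7*pi)

b_7 = 2/pi ∫_0^{pi} (2 - 4*x) sin(7*x) dx.
Integrating by parts (boundary term plus one more integral), an antiderivative of (2 - 4*x) sin(7*x) is 4*x*cos(7*x)/7 - 4*sin(7*x)/49 - 2*cos(7*x)/7; evaluating from 0 to pi: ∫_{0}^{pi} (2 - 4*x) sin(7*x) dx = (2/7 - 4*pi/7) - (-2/7) = 4/7 - 4*pi/7.
Hence b_7 = (2/pi)·(4/7 - 4*pi/7) = 8*(1 - pi)/(7*pi).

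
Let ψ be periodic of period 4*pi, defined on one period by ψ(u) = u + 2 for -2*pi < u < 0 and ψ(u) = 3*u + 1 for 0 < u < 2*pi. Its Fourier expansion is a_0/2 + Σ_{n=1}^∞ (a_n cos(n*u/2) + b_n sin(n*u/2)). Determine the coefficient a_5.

-8/(25*pi)

a_5 = (1/(2*pi)) ∫_{-2*pi}^{2*pi} ψ(u) cos(5*u/2) du.
Split the integral at the breakpoints.
Integrating by parts (boundary term plus one more integral), an antiderivative of (u + 2) cos(5*u/2) is 2*u*sin(5*u/2)/5 + 4*sin(5*u/2)/5 + 4*cos(5*u/2)/25; evaluating from -2*pi to 0: ∫_{-2*pi}^{0} (u + 2) cos(5*u/2) du = (4/25) - (-4/25) = 8/25.
Integrating by parts (boundary term plus one more integral), an antiderivative of (3*u + 1) cos(5*u/2) is 6*u*sin(5*u/2)/5 + 2*sin(5*u/2)/5 + 12*cos(5*u/2)/25; evaluating from 0 to 2*pi: ∫_{0}^{2*pi} (3*u + 1) cos(5*u/2) du = (-12/25) - (12/25) = -24/25.
Summing the pieces and multiplying by (1/(2*pi)) gives a_5 = -8/(25*pi).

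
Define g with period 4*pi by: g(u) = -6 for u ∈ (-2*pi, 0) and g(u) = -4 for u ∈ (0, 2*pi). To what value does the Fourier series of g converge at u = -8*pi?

-5

u = -8*pi differs from u = 0 by -2 full period(s), and the series is 4*pi-periodic.
At u = 0 the one-sided limits are g(0^-) = -6 and g(0^+) = -4.
By Dirichlet's theorem the series converges to their average, [(-6) + (-4)]/2 = -5.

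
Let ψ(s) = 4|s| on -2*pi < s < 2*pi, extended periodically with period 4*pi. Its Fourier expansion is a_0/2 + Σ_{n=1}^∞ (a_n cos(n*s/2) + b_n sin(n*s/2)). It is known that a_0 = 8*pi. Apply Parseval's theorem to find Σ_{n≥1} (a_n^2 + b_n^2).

32*pi**2/3

Parseval: a_0^2/2 + Σ_{n≥1} (a_n^2+b_n^2) = (1/(2*pi)) ∫_{-2*pi}^{2*pi} ψ(s)^2 ds = 128*pi**2/3.
Subtract a_0^2/2 = 32*pi**2: Σ (a_n^2+b_n^2) = 32*pi**2/3.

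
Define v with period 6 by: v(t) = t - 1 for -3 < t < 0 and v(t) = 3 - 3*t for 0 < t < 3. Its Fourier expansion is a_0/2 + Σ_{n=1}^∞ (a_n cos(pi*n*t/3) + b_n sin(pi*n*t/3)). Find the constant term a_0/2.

-2

a_0 = 1/3 ∫_{-3}^{3} v(t) dt = 1/3 · (-12) = -4.
So the constant term a_0/2 = -2.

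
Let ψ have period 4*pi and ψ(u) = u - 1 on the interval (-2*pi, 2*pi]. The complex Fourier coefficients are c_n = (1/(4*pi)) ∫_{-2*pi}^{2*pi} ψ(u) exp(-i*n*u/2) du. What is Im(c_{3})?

Since ψ is real-valued, Im(c_{3}) = -(1/(4*pi)) ∫_{-2*pi}^{2*pi} ψ(u) sin(3*u/2) du = -b_{3}/2.
Integrating by parts (boundary term plus one more integral), an antiderivative of (u - 1) sin(3*u/2) is -2*u*cos(3*u/2)/3 + 4*sin(3*u/2)/9 + 2*cos(3*u/2)/3; evaluating from -2*pi to 2*pi: ∫_{-2*pi}^{2*pi} (u - 1) sin(3*u/2) du = (-2/3 + 4*pi/3) - (-4*pi/3 - 2/3) = 8*pi/3.
Hence Im(c_{3}) = (-1/(4*pi))·(8*pi/3) = -2/3.

-2/3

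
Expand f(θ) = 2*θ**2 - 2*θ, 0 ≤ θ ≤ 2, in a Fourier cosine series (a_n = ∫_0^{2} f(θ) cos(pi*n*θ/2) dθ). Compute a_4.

a_4 = ∫_0^{2} (2*θ**2 - 2*θ) cos(2*pi*θ) dθ.
Integrating by parts twice (tabular method), an antiderivative of (2*θ**2 - 2*θ) cos(2*pi*θ) is θ**2*sin(2*pi*θ)/pi - θ*sin(2*pi*θ)/pi + θ*cos(2*pi*θ)/pi**2 - sin(2*pi*θ)/(2*pi**3) - cos(2*pi*θ)/(2*pi**2); evaluating from 0 to 2: ∫_{0}^{2} (2*θ**2 - 2*θ) cos(2*pi*θ) dθ = (3/(2*pi**2)) - (-1/(2*pi**2)) = 2/pi**2.
Hence a_4 = 2/pi**2.

2/pi**2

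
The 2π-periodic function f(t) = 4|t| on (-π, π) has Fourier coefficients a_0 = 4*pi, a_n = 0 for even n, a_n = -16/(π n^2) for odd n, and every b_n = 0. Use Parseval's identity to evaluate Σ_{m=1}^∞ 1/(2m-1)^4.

Parseval: a_0^2/2 + Σ a_n^2 = (1/π) ∫_{-π}^{π} f(t)^2 dt = 32*pi**2/3.
Subtract a_0^2/2 = 8*pi**2: Σ a_n^2 = 8*pi**2/3.
Only odd n contribute, with a_n^2 = 256/(π^2 n^4), so Σ_{m≥1} 1/(2m-1)^4 = π^2·(8*pi**2/3)/256 = pi**4/96.

pi**4/96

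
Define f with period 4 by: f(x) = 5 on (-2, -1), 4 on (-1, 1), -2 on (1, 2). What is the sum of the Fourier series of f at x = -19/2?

x = -19/2 differs from x = -3/2 by -2 full period(s), and the series is 4-periodic.
f is continuous at x = -3/2 with value 5, so the series converges to 5 there.

5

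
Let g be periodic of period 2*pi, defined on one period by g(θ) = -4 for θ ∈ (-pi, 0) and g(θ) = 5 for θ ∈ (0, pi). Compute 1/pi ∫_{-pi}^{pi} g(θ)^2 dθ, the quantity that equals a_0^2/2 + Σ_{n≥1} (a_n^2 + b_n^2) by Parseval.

1/pi ∫_{-pi}^{pi} g(θ)^2 dθ = 1/pi · (41*pi) = 41.

41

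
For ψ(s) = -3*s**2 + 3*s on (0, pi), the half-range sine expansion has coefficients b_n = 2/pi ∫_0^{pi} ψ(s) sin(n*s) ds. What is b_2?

-3 + 3*pi

b_2 = 2/pi ∫_0^{pi} (-3*s**2 + 3*s) sin(2*s) ds.
Integrating by parts twice (tabular method), an antiderivative of (-3*s**2 + 3*s) sin(2*s) is 3*s**2*cos(2*s)/2 - 3*s*sin(2*s)/2 - 3*s*cos(2*s)/2 + 3*sin(2*s)/4 - 3*cos(2*s)/4; evaluating from 0 to pi: ∫_{0}^{pi} (-3*s**2 + 3*s) sin(2*s) ds = (-3*pi/2 - 3/4 + 3*pi**2/2) - (-3/4) = 3*pi*(-1 + pi)/2.
Hence b_2 = (2/pi)·(3*pi*(-1 + pi)/2) = -3 + 3*pi.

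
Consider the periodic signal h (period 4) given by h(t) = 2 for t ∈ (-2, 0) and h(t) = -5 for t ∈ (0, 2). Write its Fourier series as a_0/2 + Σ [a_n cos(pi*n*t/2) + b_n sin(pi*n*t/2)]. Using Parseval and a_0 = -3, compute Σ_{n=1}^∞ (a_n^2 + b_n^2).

49/2

Parseval: a_0^2/2 + Σ_{n≥1} (a_n^2+b_n^2) = 1/2 ∫_{-2}^{2} h(t)^2 dt = 29.
Subtract a_0^2/2 = 9/2: Σ (a_n^2+b_n^2) = 49/2.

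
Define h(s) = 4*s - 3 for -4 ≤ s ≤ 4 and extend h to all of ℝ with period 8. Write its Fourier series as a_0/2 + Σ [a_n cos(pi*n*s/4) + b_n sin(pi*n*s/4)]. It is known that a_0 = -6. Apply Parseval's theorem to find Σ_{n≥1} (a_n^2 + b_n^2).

512/3

Parseval: a_0^2/2 + Σ_{n≥1} (a_n^2+b_n^2) = 1/4 ∫_{-4}^{4} h(s)^2 ds = 566/3.
Subtract a_0^2/2 = 18: Σ (a_n^2+b_n^2) = 512/3.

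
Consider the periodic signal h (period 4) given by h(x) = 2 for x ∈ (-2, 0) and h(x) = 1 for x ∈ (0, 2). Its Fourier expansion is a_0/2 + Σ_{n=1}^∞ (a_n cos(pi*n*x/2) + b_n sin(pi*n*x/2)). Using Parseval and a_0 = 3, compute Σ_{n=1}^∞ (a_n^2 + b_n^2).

Parseval: a_0^2/2 + Σ_{n≥1} (a_n^2+b_n^2) = 1/2 ∫_{-2}^{2} h(x)^2 dx = 5.
Subtract a_0^2/2 = 9/2: Σ (a_n^2+b_n^2) = 1/2.

1/2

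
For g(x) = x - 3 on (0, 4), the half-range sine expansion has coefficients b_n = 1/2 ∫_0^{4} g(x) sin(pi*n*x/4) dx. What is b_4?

-2/pi

b_4 = 1/2 ∫_0^{4} (x - 3) sin(pi*x) dx.
Integrating by parts (boundary term plus one more integral), an antiderivative of (x - 3) sin(pi*x) is -x*cos(pi*x)/pi + sin(pi*x)/pi**2 + 3*cos(pi*x)/pi; evaluating from 0 to 4: ∫_{0}^{4} (x - 3) sin(pi*x) dx = (-1/pi) - (3/pi) = -4/pi.
Hence b_4 = (1/2)·(-4/pi) = -2/pi.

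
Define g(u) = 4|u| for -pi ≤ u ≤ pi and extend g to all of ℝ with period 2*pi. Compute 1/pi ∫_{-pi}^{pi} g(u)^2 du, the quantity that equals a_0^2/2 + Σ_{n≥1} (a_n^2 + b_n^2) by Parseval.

1/pi ∫_{-pi}^{pi} g(u)^2 du = 1/pi · (32*pi**3/3) = 32*pi**2/3.

32*pi**2/3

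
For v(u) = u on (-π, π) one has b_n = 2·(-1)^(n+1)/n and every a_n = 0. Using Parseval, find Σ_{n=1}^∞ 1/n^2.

pi**2/6

Parseval: Σ b_n^2 = (1/π) ∫_{-π}^{π} v(u)^2 du = 2*pi**2/3.
Σ b_n^2 = Σ 4/n^2, so Σ 1/n^2 = (2*pi**2/3)/4 = pi**2/6.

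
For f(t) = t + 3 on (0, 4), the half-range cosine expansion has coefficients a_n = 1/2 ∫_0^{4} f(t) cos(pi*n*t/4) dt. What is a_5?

-16/(25*pi**2)

a_5 = 1/2 ∫_0^{4} (t + 3) cos(5*pi*t/4) dt.
Integrating by parts (boundary term plus one more integral), an antiderivative of (t + 3) cos(5*pi*t/4) is 4*t*sin(5*pi*t/4)/(5*pi) + 12*sin(5*pi*t/4)/(5*pi) + 16*cos(5*pi*t/4)/(25*pi**2); evaluating from 0 to 4: ∫_{0}^{4} (t + 3) cos(5*pi*t/4) dt = (-16/(25*pi**2)) - (16/(25*pi**2)) = -32/(25*pi**2).
Hence a_5 = (1/2)·(-32/(25*pi**2)) = -16/(25*pi**2).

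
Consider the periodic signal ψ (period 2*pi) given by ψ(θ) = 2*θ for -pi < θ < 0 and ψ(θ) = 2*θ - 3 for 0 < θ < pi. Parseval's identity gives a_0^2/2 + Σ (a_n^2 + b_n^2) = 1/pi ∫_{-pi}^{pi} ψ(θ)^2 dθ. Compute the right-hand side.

1/pi ∫_{-pi}^{pi} ψ(θ)^2 dθ = 1/pi · (pi*(-18*pi + 27 + 8*pi**2)/3) = -6*pi + 9 + 8*pi**2/3.

-6*pi + 9 + 8*pi**2/3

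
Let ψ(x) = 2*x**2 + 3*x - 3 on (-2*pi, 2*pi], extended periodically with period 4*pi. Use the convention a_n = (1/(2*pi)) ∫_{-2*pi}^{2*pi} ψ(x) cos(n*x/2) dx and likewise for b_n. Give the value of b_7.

12/7

b_7 = (1/(2*pi)) ∫_{-2*pi}^{2*pi} ψ(x) sin(7*x/2) dx.
Integrating by parts twice (tabular method), an antiderivative of (2*x**2 + 3*x - 3) sin(7*x/2) is -4*x**2*cos(7*x/2)/7 + 16*x*sin(7*x/2)/49 - 6*x*cos(7*x/2)/7 + 12*sin(7*x/2)/49 + 326*cos(7*x/2)/343; evaluating from -2*pi to 2*pi: ∫_{-2*pi}^{2*pi} (2*x**2 + 3*x - 3) sin(7*x/2) dx = (-326/343 + 12*pi/7 + 16*pi**2/7) - (-12*pi/7 - 326/343 + 16*pi**2/7) = 24*pi/7.
Hence b_7 = (1/(2*pi))·(24*pi/7) = 12/7.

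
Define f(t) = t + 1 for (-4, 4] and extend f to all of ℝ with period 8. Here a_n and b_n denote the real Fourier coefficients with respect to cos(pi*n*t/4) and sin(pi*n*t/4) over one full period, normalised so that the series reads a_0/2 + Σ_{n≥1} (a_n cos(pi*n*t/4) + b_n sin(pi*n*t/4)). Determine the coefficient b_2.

b_2 = 1/4 ∫_{-4}^{4} f(t) sin(pi*t/2) dt.
Integrating by parts (boundary term plus one more integral), an antiderivative of (t + 1) sin(pi*t/2) is -2*t*cos(pi*t/2)/pi + 4*sin(pi*t/2)/pi**2 - 2*cos(pi*t/2)/pi; evaluating from -4 to 4: ∫_{-4}^{4} (t + 1) sin(pi*t/2) dt = (-10/pi) - (6/pi) = -16/pi.
Hence b_2 = (1/4)·(-16/pi) = -4/pi.

-4/pi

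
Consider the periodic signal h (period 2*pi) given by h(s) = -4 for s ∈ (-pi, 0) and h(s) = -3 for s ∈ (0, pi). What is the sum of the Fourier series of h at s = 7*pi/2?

-4

s = 7*pi/2 differs from s = -pi/2 by 2 full period(s), and the series is 2*pi-periodic.
h is continuous at s = -pi/2 with value -4, so the series converges to -4 there.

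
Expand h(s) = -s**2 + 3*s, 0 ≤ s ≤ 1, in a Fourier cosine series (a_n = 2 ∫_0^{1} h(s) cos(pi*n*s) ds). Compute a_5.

a_5 = 2 ∫_0^{1} (-s**2 + 3*s) cos(5*pi*s) ds.
Integrating by parts twice (tabular method), an antiderivative of (-s**2 + 3*s) cos(5*pi*s) is -s**2*sin(5*pi*s)/(5*pi) + 3*s*sin(5*pi*s)/(5*pi) - 2*s*cos(5*pi*s)/(25*pi**2) + 2*sin(5*pi*s)/(125*pi**3) + 3*cos(5*pi*s)/(25*pi**2); evaluating from 0 to 1: ∫_{0}^{1} (-s**2 + 3*s) cos(5*pi*s) ds = (-1/(25*pi**2)) - (3/(25*pi**2)) = -4/(25*pi**2).
Hence a_5 = 2·(-4/(25*pi**2)) = -8/(25*pi**2).

-8/(25*pi**2)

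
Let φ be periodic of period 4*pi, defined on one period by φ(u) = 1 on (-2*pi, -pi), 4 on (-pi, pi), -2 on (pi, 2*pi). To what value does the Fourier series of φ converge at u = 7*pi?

5/2

u = 7*pi differs from u = -pi by 2 full period(s), and the series is 4*pi-periodic.
At u = -pi the one-sided limits are φ(-pi^-) = 1 and φ(-pi^+) = 4.
By Dirichlet's theorem the series converges to their average, [(1) + (4)]/2 = 5/2.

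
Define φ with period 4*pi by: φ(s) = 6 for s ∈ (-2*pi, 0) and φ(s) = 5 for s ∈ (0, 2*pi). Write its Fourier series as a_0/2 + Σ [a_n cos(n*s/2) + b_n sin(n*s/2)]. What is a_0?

11

a_0 = (1/(2*pi)) ∫_{-2*pi}^{2*pi} φ(s) ds = (1/(2*pi)) · (22*pi) = 11.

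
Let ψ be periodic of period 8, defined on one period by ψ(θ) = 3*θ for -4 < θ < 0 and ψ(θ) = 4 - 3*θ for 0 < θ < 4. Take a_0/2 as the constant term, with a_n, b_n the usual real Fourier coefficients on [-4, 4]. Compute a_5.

48/(25*pi**2)

a_5 = 1/4 ∫_{-4}^{4} ψ(θ) cos(5*pi*θ/4) dθ.
Split the integral at the breakpoints.
Integrating by parts (boundary term plus one more integral), an antiderivative of (3*θ) cos(5*pi*θ/4) is 12*θ*sin(5*pi*θ/4)/(5*pi) + 48*cos(5*pi*θ/4)/(25*pi**2); evaluating from -4 to 0: ∫_{-4}^{0} (3*θ) cos(5*pi*θ/4) dθ = (48/(25*pi**2)) - (-48/(25*pi**2)) = 96/(25*pi**2).
Integrating by parts (boundary term plus one more integral), an antiderivative of (4 - 3*θ) cos(5*pi*θ/4) is -12*θ*sin(5*pi*θ/4)/(5*pi) + 16*sin(5*pi*θ/4)/(5*pi) - 48*cos(5*pi*θ/4)/(25*pi**2); evaluating from 0 to 4: ∫_{0}^{4} (4 - 3*θ) cos(5*pi*θ/4) dθ = (48/(25*pi**2)) - (-48/(25*pi**2)) = 96/(25*pi**2).
Summing the pieces and multiplying by (1/4) gives a_5 = 48/(25*pi**2).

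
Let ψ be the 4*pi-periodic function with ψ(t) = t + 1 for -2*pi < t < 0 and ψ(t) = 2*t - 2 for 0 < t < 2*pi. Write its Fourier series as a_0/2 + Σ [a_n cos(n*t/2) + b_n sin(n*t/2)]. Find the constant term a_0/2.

-1/2 + pi/2

a_0 = (1/(2*pi)) ∫_{-2*pi}^{2*pi} ψ(t) dt = (1/(2*pi)) · (2*pi*(-1 + pi)) = -1 + pi.
So the constant term a_0/2 = -1/2 + pi/2.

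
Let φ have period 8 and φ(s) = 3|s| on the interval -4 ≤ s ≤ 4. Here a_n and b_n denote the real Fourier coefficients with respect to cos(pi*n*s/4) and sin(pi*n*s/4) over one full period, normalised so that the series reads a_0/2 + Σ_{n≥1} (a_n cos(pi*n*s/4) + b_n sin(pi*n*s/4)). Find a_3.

a_3 = 1/4 ∫_{-4}^{4} φ(s) cos(3*pi*s/4) ds.
φ is even and cos(3*pi*s/4) is even, so the integrand is even and a_3 = 1/2 ∫_0^{4} φ(s) cos(3*pi*s/4) ds.
Integrating by parts (boundary term plus one more integral), an antiderivative of (3*s) cos(3*pi*s/4) is 4*s*sin(3*pi*s/4)/pi + 16*cos(3*pi*s/4)/(3*pi**2); evaluating from 0 to 4: ∫_{0}^{4} (3*s) cos(3*pi*s/4) ds = (-16/(3*pi**2)) - (16/(3*pi**2)) = -32/(3*pi**2).
Hence a_3 = (1/2)·(-32/(3*pi**2)) = -16/(3*pi**2).

-16/(3*pi**2)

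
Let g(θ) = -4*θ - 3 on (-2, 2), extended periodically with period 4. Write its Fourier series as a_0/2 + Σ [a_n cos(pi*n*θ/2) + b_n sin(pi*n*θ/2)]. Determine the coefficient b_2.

b_2 = 1/2 ∫_{-2}^{2} g(θ) sin(pi*θ) dθ.
Integrating by parts (boundary term plus one more integral), an antiderivative of (-4*θ - 3) sin(pi*θ) is 4*θ*cos(pi*θ)/pi - 4*sin(pi*θ)/pi**2 + 3*cos(pi*θ)/pi; evaluating from -2 to 2: ∫_{-2}^{2} (-4*θ - 3) sin(pi*θ) dθ = (11/pi) - (-5/pi) = 16/pi.
Hence b_2 = (1/2)·(16/pi) = 8/pi.

8/pi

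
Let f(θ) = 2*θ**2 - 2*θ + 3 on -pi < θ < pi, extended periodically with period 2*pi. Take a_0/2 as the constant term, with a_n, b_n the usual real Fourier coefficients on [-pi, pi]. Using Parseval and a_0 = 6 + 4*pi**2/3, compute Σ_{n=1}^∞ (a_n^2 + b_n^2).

Parseval: a_0^2/2 + Σ_{n≥1} (a_n^2+b_n^2) = 1/pi ∫_{-pi}^{pi} f(θ)^2 dθ = 18 + 32*pi**2/3 + 8*pi**4/5.
Subtract a_0^2/2 = 2*(9 + 2*pi**2)**2/9: Σ (a_n^2+b_n^2) = 8*pi**2*(15 + 4*pi**2)/45.

8*pi**2*(15 + 4*pi**2)/45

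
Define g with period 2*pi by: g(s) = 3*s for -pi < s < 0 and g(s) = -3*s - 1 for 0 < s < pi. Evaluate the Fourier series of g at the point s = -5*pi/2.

-3*pi/2

s = -5*pi/2 differs from s = -pi/2 by -1 full period(s), and the series is 2*pi-periodic.
g is continuous at s = -pi/2 with value -3*pi/2, so the series converges to -3*pi/2 there.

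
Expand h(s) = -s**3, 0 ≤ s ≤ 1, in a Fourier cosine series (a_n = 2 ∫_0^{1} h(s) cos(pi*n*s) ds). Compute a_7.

a_7 = 2 ∫_0^{1} (-s**3) cos(7*pi*s) ds.
Integrating by parts three times (tabular method), an antiderivative of (-s**3) cos(7*pi*s) is -s**3*sin(7*pi*s)/(7*pi) - 3*s**2*cos(7*pi*s)/(49*pi**2) + 6*s*sin(7*pi*s)/(343*pi**3) + 6*cos(7*pi*s)/(2401*pi**4); evaluating from 0 to 1: ∫_{0}^{1} (-s**3) cos(7*pi*s) ds = (3*(-2 + 49*pi**2)/(2401*pi**4)) - (6/(2401*pi**4)) = 3*(-4 + 49*pi**2)/(2401*pi**4).
Hence a_7 = 2·(3*(-4 + 49*pi**2)/(2401*pi**4)) = 6*(-4 + 49*pi**2)/(2401*pi**4).

6*(-4 + 49*pi**2)/(2401*pi**4)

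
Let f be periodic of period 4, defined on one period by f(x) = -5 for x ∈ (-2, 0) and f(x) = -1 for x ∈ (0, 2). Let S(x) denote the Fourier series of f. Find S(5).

-1

x = 5 differs from x = 1 by 1 full period(s), and the series is 4-periodic.
f is continuous at x = 1 with value -1, so the series converges to -1 there.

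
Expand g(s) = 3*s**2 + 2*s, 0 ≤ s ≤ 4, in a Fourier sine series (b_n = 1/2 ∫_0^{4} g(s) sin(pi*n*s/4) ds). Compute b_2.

b_2 = 1/2 ∫_0^{4} (3*s**2 + 2*s) sin(pi*s/2) ds.
Integrating by parts twice (tabular method), an antiderivative of (3*s**2 + 2*s) sin(pi*s/2) is -6*s**2*cos(pi*s/2)/pi + 24*s*sin(pi*s/2)/pi**2 - 4*s*cos(pi*s/2)/pi + 8*sin(pi*s/2)/pi**2 + 48*cos(pi*s/2)/pi**3; evaluating from 0 to 4: ∫_{0}^{4} (3*s**2 + 2*s) sin(pi*s/2) ds = (-112/pi + 48/pi**3) - (48/pi**3) = -112/pi.
Hence b_2 = (1/2)·(-112/pi) = -56/pi.

-56/pi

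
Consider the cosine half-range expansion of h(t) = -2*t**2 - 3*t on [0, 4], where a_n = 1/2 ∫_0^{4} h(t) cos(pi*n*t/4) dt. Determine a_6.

-32/(9*pi**2)

a_6 = 1/2 ∫_0^{4} (-2*t**2 - 3*t) cos(3*pi*t/2) dt.
Integrating by parts twice (tabular method), an antiderivative of (-2*t**2 - 3*t) cos(3*pi*t/2) is -4*t**2*sin(3*pi*t/2)/(3*pi) - 2*t*sin(3*pi*t/2)/pi - 16*t*cos(3*pi*t/2)/(9*pi**2) + 32*sin(3*pi*t/2)/(27*pi**3) - 4*cos(3*pi*t/2)/(3*pi**2); evaluating from 0 to 4: ∫_{0}^{4} (-2*t**2 - 3*t) cos(3*pi*t/2) dt = (-76/(9*pi**2)) - (-4/(3*pi**2)) = -64/(9*pi**2).
Hence a_6 = (1/2)·(-64/(9*pi**2)) = -32/(9*pi**2).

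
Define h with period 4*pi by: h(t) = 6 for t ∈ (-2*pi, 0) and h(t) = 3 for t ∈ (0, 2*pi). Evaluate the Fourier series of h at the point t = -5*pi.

t = -5*pi differs from t = -pi by -1 full period(s), and the series is 4*pi-periodic.
h is continuous at t = -pi with value 6, so the series converges to 6 there.

6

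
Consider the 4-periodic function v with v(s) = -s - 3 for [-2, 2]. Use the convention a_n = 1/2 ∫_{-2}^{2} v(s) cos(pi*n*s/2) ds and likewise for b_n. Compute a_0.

a_0 = 1/2 ∫_{-2}^{2} v(s) ds = 1/2 · (-12) = -6.

-6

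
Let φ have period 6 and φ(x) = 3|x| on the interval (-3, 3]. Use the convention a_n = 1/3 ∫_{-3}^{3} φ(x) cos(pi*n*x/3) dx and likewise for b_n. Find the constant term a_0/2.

a_0 = 1/3 ∫_{-3}^{3} φ(x) dx = 1/3 · (27) = 9.
So the constant term a_0/2 = 9/2.

9/2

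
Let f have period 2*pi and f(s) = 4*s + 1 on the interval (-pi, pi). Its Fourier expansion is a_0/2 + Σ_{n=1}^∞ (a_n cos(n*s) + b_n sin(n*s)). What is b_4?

-2

b_4 = 1/pi ∫_{-pi}^{pi} f(s) sin(4*s) ds.
Integrating by parts (boundary term plus one more integral), an antiderivative of (4*s + 1) sin(4*s) is -s*cos(4*s) + sin(4*s)/4 - cos(4*s)/4; evaluating from -pi to pi: ∫_{-pi}^{pi} (4*s + 1) sin(4*s) ds = (-pi - 1/4) - (-1/4 + pi) = -2*pi.
Hence b_4 = (1/pi)·(-2*pi) = -2.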